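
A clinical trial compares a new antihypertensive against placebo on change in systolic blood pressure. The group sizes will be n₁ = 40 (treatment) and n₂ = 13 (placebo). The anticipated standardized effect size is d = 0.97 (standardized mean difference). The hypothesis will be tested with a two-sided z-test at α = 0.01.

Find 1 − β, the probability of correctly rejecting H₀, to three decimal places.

Power ≈ 0.678

Noncentrality parameter: δ = d / √(1/n₁ + 1/n₂) = 0.97 / √(1/40 + 1/13) = 3.0383
Critical value for a two-sided test at α = 0.01: z_{α/2} = 2.576.
Power = Φ(δ − 2.576) + Φ(−δ − 2.576) = Φ(0.463) + Φ(-5.614) = 0.6781 + 0.0000 = 0.6781.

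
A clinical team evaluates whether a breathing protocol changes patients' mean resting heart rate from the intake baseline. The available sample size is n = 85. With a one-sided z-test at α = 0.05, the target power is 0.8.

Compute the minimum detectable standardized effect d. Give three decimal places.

d ≈ 0.270

Need Φ(δ − 1.645) = 0.8, so δ = 1.645 + 0.842 = 2.486.
δ = d·√n ⇒ d = δ/√n = 2.486/√85 = 0.2697.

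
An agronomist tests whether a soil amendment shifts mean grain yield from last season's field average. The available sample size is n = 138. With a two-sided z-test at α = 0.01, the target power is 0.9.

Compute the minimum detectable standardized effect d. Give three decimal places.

Required noncentrality: δ = z_{0.005} + z_{0.10} = 2.576 + 1.282 = 3.857.
(The second rejection-region term Φ(−δ − z_{α/2}) is negligible and dropped.)
δ = d·√n ⇒ d = δ/√n = 3.857/√138 = 0.3284.

d ≈ 0.328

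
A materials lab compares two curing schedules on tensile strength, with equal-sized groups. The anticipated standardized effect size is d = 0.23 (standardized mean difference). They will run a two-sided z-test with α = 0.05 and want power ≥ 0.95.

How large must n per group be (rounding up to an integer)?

For power 0.95 need Φ(δ − z_{0.025}) = 0.95, so δ = z_{0.025} + z_{0.05} = 1.960 + 1.645 = 3.605.
(For δ > 0 the lower-tail rejection region contributes negligibly to power, so the one-term inversion is standard.)
δ = d·√(n/2) ⇒ n = 2(δ/d)² = 2 × (3.605 / 0.23)² = 491.29.
Rounding up, n = 492 per group.

n = 492 per group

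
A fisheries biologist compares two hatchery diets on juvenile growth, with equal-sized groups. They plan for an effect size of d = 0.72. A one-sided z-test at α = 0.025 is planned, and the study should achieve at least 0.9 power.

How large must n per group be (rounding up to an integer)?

Set Φ(δ − 1.960) = 0.9; then δ − 1.960 = Φ⁻¹(0.9) = 1.282, giving δ = 3.242.
δ = d·√(n/2) ⇒ n = 2(δ/d)² = 2 × (3.242 / 0.72)² = 40.54.
Rounding up, n = 41 per group.

n = 41 per group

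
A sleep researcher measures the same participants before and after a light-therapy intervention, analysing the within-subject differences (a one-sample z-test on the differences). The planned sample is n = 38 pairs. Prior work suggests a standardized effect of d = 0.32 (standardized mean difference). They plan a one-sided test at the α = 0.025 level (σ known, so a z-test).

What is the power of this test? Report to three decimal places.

Noncentrality parameter: δ = d·√n = 0.32 × √38 = 1.9726
Critical value for a one-sided test at α = 0.025: z_α = 1.960.
Power = P(Z > 1.960 − δ) = Φ(0.013) = 0.5050.

Power ≈ 0.505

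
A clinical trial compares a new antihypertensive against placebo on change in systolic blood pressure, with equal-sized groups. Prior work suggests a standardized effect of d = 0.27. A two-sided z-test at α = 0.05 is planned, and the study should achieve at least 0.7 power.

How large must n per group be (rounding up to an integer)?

Set Φ(δ − 1.960) = 0.7; then δ − 1.960 = Φ⁻¹(0.7) = 0.524, giving δ = 2.484.
(For δ > 0 the lower-tail rejection region contributes negligibly to power, so the one-term inversion is standard.)
δ = d·√(n/2) ⇒ n = 2(δ/d)² = 2 × (2.484 / 0.27)² = 169.33.
Round up to the next whole unit.

n = 170 per group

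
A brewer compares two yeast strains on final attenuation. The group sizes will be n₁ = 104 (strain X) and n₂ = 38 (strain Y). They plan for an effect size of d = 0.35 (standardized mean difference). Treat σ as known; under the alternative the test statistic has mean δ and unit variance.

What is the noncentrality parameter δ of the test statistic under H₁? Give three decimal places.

δ ≈ 1.846

The noncentrality parameter scales effect size by the design's sample-size factor: δ = d / √(1/n₁ + 1/n₂) = 0.35 / √(1/104 + 1/38) = 1.8464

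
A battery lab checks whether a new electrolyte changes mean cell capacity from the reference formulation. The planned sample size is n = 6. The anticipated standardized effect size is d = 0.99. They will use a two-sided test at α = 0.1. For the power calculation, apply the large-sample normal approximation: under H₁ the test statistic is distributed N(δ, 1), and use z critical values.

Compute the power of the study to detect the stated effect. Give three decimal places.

Noncentrality parameter: δ = d·√n = 0.99 × √6 = 2.4250
Critical value for a two-sided test at α = 0.1: z_{α/2} = 1.645.
Power = Φ(δ − 1.645) + Φ(−δ − 1.645) = Φ(0.780) + Φ(-4.070) = 0.7823 + 0.0000 = 0.7824.

Power ≈ 0.782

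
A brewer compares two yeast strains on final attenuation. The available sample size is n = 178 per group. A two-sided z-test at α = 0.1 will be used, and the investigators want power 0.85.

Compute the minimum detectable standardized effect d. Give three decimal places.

d ≈ 0.284

Required noncentrality: δ = z_{0.05} + z_{0.15} = 1.645 + 1.036 = 2.681.
(The second rejection-region term Φ(−δ − z_{α/2}) is negligible and dropped.)
δ = d·√(n/2) ⇒ d = δ/√(n/2) = 2.681/√(178/2) = 0.2842.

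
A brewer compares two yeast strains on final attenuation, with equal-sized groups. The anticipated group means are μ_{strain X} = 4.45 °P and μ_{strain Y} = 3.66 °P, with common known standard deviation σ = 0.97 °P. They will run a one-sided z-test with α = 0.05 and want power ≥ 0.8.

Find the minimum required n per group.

Standardized effect: d = |μ_{strain X} − μ_{strain Y}| / σ = |4.45 − 3.66| / 0.97 = 0.8144
For power 0.8 need Φ(δ − z_{0.05}) = 0.8, so δ = z_{0.05} + z_{0.20} = 1.645 + 0.842 = 2.486.
δ = d·√(n/2) ⇒ n = 2(δ/d)² = 2 × (2.486 / 0.8144)² = 18.64.
Round up to the next whole unit.

n = 19 per group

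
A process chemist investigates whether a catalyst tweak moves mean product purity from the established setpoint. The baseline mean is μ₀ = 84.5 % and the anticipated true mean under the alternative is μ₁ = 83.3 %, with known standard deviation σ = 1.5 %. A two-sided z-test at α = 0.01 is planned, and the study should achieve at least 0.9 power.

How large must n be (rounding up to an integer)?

n = 24

Standardized effect: d = |μ₁ − μ₀| / σ = |83.3 − 84.5| / 1.5 = 0.8000
Set Φ(δ − 2.576) = 0.9; then δ − 2.576 = Φ⁻¹(0.9) = 1.282, giving δ = 3.857.
(Ignoring the negligible lower-tail rejection probability gives the usual closed-form inversion.)
δ = d·√n ⇒ n = (δ/d)² = (3.857 / 0.8000)² = 23.25.
Rounding up, n = 24.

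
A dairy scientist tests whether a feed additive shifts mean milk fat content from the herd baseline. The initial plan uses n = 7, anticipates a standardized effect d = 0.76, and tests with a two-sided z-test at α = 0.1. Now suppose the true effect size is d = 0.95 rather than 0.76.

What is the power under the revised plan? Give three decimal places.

Power ≈ 0.807

With d = 0.95: δ = d·√n = 0.95 × √7 = 2.5135. Critical value z_{0.05} = 1.645.
Revised power = Φ(δ − 1.645) + Φ(−δ − 1.645) = Φ(0.869) + Φ(-4.158) = 0.8075 + 0.0000 = 0.8075.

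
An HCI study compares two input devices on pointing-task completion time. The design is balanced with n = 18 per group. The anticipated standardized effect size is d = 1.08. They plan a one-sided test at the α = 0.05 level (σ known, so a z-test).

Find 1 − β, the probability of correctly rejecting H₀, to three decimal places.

Power ≈ 0.945

Noncentrality parameter: δ = d·√(n/2) = 1.08 × √(18/2) = 3.2400
One-sided α = 0.05 → critical value z_{0.05} = 1.645.
Power = P(Z > 1.645 − δ) = Φ(1.595) = 0.9447.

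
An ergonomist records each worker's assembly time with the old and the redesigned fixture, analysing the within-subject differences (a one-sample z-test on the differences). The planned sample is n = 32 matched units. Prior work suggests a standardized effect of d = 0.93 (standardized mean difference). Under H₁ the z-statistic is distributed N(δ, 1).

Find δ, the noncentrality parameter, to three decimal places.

δ ≈ 5.261

δ = d·√n = 0.93 × √32 = 5.2609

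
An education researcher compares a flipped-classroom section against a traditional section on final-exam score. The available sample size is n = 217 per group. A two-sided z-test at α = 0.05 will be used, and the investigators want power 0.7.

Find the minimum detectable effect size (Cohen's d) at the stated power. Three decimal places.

d ≈ 0.239

Required noncentrality: δ = z_{0.025} + z_{0.30} = 1.960 + 0.524 = 2.484.
(The second rejection-region term Φ(−δ − z_{α/2}) is negligible and dropped.)
δ = d·√(n/2) ⇒ d = δ/√(n/2) = 2.484/√(217/2) = 0.2385.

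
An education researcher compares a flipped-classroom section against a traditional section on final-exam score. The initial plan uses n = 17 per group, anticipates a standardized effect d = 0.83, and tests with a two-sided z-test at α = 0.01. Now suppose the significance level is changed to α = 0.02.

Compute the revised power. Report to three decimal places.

δ = d·√(n/2) = 0.83 × √(17/2) = 2.4198 (unchanged). New critical value: z_{0.01} = 2.326.
Revised power = Φ(δ − 2.326) + Φ(−δ − 2.326) = Φ(0.093) + Φ(-4.746) = 0.5372 + 0.0000 = 0.5372.

Power ≈ 0.537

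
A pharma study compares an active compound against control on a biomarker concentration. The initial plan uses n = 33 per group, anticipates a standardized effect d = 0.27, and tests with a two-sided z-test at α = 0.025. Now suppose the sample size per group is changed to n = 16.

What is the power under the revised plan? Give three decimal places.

With n = 16 per group: δ = d·√(n/2) = 0.27 × √(16/2) = 0.7637. Critical value z_{0.0125} = 2.241.
Revised power = Φ(δ − 2.241) + Φ(−δ − 2.241) = Φ(-1.478) + Φ(-3.005) = 0.0697 + 0.0013 = 0.0711.

Power ≈ 0.071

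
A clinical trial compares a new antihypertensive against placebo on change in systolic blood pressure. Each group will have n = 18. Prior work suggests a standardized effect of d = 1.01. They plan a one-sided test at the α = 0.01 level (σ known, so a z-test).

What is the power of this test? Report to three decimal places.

Noncentrality parameter: δ = d·√(n/2) = 1.01 × √(18/2) = 3.0300
Critical value for a one-sided test at α = 0.01: z_α = 2.326.
Power = Φ(δ − 2.326) = Φ(0.704) = 0.7592.

Power ≈ 0.759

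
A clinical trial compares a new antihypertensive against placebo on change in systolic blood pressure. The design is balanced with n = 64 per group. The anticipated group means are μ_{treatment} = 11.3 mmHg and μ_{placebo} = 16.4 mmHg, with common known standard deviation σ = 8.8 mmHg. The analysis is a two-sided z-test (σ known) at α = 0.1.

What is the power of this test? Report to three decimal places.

Power ≈ 0.949

Standardized effect: d = |μ_{treatment} − μ_{placebo}| / σ = |11.3 − 16.4| / 8.8 = 0.5795
Noncentrality parameter: δ = d·√(n/2) = 0.5795 × √(64/2) = 3.2784
Two-sided α = 0.1 → critical value z_{0.05} = 1.645.
Power = Φ(δ − 1.645) + Φ(−δ − 1.645) = Φ(1.634) + Φ(-4.923) = 0.9488 + 0.0000 = 0.9488.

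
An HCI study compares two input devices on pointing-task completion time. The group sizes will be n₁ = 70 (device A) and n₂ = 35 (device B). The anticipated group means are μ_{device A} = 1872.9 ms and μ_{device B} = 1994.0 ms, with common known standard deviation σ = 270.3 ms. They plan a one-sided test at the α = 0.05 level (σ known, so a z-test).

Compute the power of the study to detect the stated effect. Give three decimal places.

Standardized effect: d = |μ_{device A} − μ_{device B}| / σ = |1872.9 − 1994.0| / 270.3 = 0.4480
Noncentrality parameter: δ = d / √(1/n₁ + 1/n₂) = 0.4480 / √(1/70 + 1/35) = 2.1641
Critical value for a one-sided test at α = 0.05: z_α = 1.645.
Power = Φ(δ − 1.645) = Φ(0.519) = 0.6982.

Power ≈ 0.698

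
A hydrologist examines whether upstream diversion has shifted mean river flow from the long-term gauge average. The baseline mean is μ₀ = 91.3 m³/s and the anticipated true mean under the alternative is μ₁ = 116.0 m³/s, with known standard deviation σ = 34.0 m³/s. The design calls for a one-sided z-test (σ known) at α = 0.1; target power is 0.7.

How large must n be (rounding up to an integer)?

n = 7

Standardized effect: d = |μ₁ − μ₀| / σ = |116.0 − 91.3| / 34.0 = 0.7265
Set Φ(δ − 1.282) = 0.7; then δ − 1.282 = Φ⁻¹(0.7) = 0.524, giving δ = 1.806.
δ = d·√n ⇒ n = (δ/d)² = (1.806 / 0.7265)² = 6.18.
Round up to the next whole unit.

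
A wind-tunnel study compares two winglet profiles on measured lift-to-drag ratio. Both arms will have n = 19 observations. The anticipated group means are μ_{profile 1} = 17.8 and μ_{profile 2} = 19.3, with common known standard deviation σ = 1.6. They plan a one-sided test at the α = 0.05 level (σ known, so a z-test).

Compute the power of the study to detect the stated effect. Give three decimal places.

Power ≈ 0.893

Standardized effect: d = |μ_{profile 1} − μ_{profile 2}| / σ = |17.8 − 19.3| / 1.6 = 0.9375
Noncentrality parameter: δ = d·√(n/2) = 0.9375 × √(19/2) = 2.8896
One-sided α = 0.05 → critical value z_{0.05} = 1.645.
Power = P(Z > 1.645 − δ) = Φ(1.245) = 0.8934.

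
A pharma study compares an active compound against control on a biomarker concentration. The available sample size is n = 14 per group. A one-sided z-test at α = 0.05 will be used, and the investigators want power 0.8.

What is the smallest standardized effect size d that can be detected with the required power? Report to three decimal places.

d ≈ 0.940

Required noncentrality: δ = z_{0.05} + z_{0.20} = 1.645 + 0.842 = 2.486.
δ = d·√(n/2) ⇒ d = δ/√(n/2) = 2.486/√(14/2) = 0.9398.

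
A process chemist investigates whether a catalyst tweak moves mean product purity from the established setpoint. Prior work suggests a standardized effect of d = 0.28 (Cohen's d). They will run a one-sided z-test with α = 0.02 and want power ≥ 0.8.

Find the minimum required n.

n = 107

Set Φ(δ − 2.054) = 0.8; then δ − 2.054 = Φ⁻¹(0.8) = 0.842, giving δ = 2.895.
δ = d·√n ⇒ n = (δ/d)² = (2.895 / 0.28)² = 106.93.
Rounding up, n = 107.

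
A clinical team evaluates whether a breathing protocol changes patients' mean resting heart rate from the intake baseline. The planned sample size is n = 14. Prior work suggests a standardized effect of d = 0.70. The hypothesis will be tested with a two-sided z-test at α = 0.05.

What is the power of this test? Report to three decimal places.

Power ≈ 0.745

Noncentrality parameter: δ = d·√n = 0.70 × √14 = 2.6192
Two-sided α = 0.05 → critical value z_{0.025} = 1.960.
Power = Φ(δ − 1.960) + Φ(−δ − 1.960) = Φ(0.659) + Φ(-4.579) = 0.7451 + 0.0000 = 0.7451.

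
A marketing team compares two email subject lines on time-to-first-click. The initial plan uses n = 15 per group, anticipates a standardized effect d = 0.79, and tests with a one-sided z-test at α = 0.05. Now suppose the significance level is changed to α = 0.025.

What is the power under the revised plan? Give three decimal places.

Power ≈ 0.581

δ = d·√(n/2) = 0.79 × √(15/2) = 2.1635 (unchanged). New critical value: z_{0.025} = 1.960.
Revised power = P(Z > 1.960 − δ) = Φ(0.204) = 0.5806.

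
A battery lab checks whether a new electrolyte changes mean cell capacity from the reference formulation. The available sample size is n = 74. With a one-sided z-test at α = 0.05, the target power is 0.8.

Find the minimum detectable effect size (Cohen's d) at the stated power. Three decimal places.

Required noncentrality: δ = z_{0.05} + z_{0.20} = 1.645 + 0.842 = 2.486.
δ = d·√n ⇒ d = δ/√n = 2.486/√74 = 0.2890.

d ≈ 0.289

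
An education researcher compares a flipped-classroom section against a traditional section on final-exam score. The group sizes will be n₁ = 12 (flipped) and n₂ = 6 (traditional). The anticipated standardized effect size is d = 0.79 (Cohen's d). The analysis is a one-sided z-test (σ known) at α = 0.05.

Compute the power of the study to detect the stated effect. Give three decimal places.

Noncentrality parameter: δ = d / √(1/n₁ + 1/n₂) = 0.79 / √(1/12 + 1/6) = 1.5800
One-sided α = 0.05 → critical value z_{0.05} = 1.645.
Power = Φ(δ − 1.645) = Φ(-0.065) = 0.4741.

Power ≈ 0.474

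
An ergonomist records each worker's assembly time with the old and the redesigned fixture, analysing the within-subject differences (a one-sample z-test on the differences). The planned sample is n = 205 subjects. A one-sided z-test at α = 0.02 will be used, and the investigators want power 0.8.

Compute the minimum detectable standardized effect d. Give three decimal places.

d ≈ 0.202

Required noncentrality: δ = z_{0.02} + z_{0.20} = 2.054 + 0.842 = 2.895.
δ = d·√n ⇒ d = δ/√n = 2.895/√205 = 0.2022.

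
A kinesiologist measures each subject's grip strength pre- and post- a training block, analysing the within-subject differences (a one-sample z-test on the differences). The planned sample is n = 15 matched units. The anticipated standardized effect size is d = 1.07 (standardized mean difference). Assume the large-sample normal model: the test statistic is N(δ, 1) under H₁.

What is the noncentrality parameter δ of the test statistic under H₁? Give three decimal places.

δ ≈ 4.144

δ = d·√n = 1.07 × √15 = 4.1441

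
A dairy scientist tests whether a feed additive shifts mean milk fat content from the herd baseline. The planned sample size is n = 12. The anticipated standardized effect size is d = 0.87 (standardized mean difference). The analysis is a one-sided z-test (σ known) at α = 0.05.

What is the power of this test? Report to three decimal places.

Power ≈ 0.914

Noncentrality parameter: δ = d·√n = 0.87 × √12 = 3.0138
One-sided α = 0.05 → critical value z_{0.05} = 1.645.
Power = Φ(δ − 1.645) = Φ(1.369) = 0.9145.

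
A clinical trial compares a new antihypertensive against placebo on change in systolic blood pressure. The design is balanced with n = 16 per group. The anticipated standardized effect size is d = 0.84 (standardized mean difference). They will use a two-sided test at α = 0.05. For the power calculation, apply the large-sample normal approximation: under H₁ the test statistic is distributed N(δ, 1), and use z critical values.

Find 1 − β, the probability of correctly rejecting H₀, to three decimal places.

Power ≈ 0.661

Noncentrality parameter: δ = d·√(n/2) = 0.84 × √(16/2) = 2.3759
Critical value for a two-sided test at α = 0.05: z_{α/2} = 1.960.
Power = Φ(δ − 1.960) + Φ(−δ − 1.960) = Φ(0.416) + Φ(-4.336) = 0.6613 + 0.0000 = 0.6613.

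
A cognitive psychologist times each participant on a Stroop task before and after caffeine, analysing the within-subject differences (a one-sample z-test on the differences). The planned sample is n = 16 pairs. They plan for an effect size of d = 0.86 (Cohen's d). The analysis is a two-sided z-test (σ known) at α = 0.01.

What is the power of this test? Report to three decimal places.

Power ≈ 0.806

Noncentrality parameter: δ = d·√n = 0.86 × √16 = 3.4400
Critical value for a two-sided test at α = 0.01: z_{α/2} = 2.576.
Power = Φ(δ − 2.576) + Φ(−δ − 2.576) = Φ(0.864) + Φ(-6.016) = 0.8063 + 0.0000 = 0.8063.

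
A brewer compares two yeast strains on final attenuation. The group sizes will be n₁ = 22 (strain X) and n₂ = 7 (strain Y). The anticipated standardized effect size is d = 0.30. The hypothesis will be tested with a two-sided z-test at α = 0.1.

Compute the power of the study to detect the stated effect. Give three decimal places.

Power ≈ 0.180

Noncentrality parameter: δ = d / √(1/n₁ + 1/n₂) = 0.30 / √(1/22 + 1/7) = 0.6913
Critical value for a two-sided test at α = 0.1: z_{α/2} = 1.645.
Power = Φ(δ − 1.645) + Φ(−δ − 1.645) = Φ(-0.954) + Φ(-2.336) = 0.1702 + 0.0097 = 0.1799.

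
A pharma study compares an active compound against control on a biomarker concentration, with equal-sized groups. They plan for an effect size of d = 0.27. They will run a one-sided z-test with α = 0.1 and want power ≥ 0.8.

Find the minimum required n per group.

For power 0.8 need Φ(δ − z_{0.1}) = 0.8, so δ = z_{0.1} + z_{0.20} = 1.282 + 0.842 = 2.123.
δ = d·√(n/2) ⇒ n = 2(δ/d)² = 2 × (2.123 / 0.27)² = 123.67.
Round up to the next whole unit.

n = 124 per group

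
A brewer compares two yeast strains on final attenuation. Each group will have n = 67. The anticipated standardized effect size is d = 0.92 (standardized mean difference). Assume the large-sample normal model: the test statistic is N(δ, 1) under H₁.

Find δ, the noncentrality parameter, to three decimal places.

The noncentrality parameter scales effect size by the design's sample-size factor: δ = d·√(n/2) = 0.92 × √(67/2) = 5.3249

δ ≈ 5.325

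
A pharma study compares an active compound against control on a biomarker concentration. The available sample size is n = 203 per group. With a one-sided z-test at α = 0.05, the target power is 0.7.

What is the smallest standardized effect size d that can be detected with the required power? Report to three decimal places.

d ≈ 0.215

Required noncentrality: δ = z_{0.05} + z_{0.30} = 1.645 + 0.524 = 2.169.
δ = d·√(n/2) ⇒ d = δ/√(n/2) = 2.169/√(203/2) = 0.2153.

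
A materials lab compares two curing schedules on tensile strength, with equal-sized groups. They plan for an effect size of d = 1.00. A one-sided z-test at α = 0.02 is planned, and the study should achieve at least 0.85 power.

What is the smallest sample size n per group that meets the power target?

Set Φ(δ − 2.054) = 0.85; then δ − 2.054 = Φ⁻¹(0.85) = 1.036, giving δ = 3.090.
δ = d·√(n/2) ⇒ n = 2(δ/d)² = 2 × (3.090 / 1.00)² = 19.10.
Rounding up, n = 20 per group.

n = 20 per group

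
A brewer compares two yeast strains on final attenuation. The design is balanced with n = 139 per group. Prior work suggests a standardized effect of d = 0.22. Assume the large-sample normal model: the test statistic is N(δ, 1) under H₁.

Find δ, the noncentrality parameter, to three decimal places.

δ ≈ 1.834

δ = d·√(n/2) = 0.22 × √(139/2) = 1.8341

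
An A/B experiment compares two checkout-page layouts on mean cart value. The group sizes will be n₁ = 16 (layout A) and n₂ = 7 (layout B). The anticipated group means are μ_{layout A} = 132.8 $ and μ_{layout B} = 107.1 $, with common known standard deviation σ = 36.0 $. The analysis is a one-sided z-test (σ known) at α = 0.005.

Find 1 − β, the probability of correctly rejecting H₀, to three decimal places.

Power ≈ 0.159

Standardized effect: d = |μ_{layout A} − μ_{layout B}| / σ = |132.8 − 107.1| / 36.0 = 0.7139
Noncentrality parameter: λ = d / √(1/n₁ + 1/n₂) = 0.7139 / √(1/16 + 1/7) = 1.5753
One-sided α = 0.005 → critical value z_{0.005} = 2.576.
Power = Φ(λ − 2.576) = Φ(-1.000) = 0.1585.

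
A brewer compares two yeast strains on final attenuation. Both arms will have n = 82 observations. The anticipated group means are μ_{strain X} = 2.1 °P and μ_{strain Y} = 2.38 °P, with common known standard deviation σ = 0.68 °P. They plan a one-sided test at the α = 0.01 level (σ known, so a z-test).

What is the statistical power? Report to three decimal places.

Power ≈ 0.622

Standardized effect: d = |μ_{strain X} − μ_{strain Y}| / σ = |2.1 − 2.38| / 0.68 = 0.4118
Noncentrality parameter: δ = d·√(n/2) = 0.4118 × √(82/2) = 2.6366
One-sided α = 0.01 → critical value z_{0.01} = 2.326.
Power = P(Z > 2.326 − δ) = Φ(0.310) = 0.6218.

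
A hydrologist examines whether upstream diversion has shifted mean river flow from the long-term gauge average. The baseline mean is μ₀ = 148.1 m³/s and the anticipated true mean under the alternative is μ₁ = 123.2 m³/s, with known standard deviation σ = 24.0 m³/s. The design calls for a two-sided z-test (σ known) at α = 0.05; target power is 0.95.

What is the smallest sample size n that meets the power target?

n = 13

Standardized effect: d = |μ₁ − μ₀| / σ = |123.2 − 148.1| / 24.0 = 1.0375
For power 0.95 need Φ(δ − z_{0.025}) = 0.95, so δ = z_{0.025} + z_{0.05} = 1.960 + 1.645 = 3.605.
(The Φ(−δ − z_{α/2}) term is vanishingly small for δ > 0 and is dropped in the standard sample-size formula.)
δ = d·√n ⇒ n = (δ/d)² = (3.605 / 1.0375)² = 12.07.
Round up to the next whole unit.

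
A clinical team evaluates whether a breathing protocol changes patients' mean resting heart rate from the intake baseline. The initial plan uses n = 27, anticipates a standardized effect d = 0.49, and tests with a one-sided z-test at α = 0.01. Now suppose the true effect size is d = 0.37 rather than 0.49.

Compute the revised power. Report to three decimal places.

With d = 0.37: δ = d·√n = 0.37 × √27 = 1.9226. Critical value z_{0.01} = 2.326.
Revised power = Φ(δ − 2.326) = Φ(-0.404) = 0.3432.

Power ≈ 0.343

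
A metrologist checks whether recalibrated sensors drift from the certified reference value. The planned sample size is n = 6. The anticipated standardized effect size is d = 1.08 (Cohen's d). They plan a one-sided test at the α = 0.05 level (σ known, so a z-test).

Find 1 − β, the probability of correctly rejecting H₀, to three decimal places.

Power ≈ 0.841

Noncentrality parameter: δ = d·√n = 1.08 × √6 = 2.6454
One-sided α = 0.05 → critical value z_{0.05} = 1.645.
Power = P(Z > 1.645 − δ) = Φ(1.001) = 0.8415.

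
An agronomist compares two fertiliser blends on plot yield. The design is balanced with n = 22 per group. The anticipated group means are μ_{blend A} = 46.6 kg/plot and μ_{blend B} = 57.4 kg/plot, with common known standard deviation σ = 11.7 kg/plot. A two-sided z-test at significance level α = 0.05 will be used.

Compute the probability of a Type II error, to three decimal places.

β ≈ 0.135

Standardized effect: d = |μ_{blend A} − μ_{blend B}| / σ = |46.6 − 57.4| / 11.7 = 0.9231
Noncentrality parameter: δ = d·√(n/2) = 0.9231 × √(22/2) = 3.0615
Critical value for a two-sided test at α = 0.05: z_{α/2} = 1.960.
Power = Φ(δ − 1.960) + Φ(−δ − 1.960) = Φ(1.102) + Φ(-5.021) = 0.8647 + 0.0000 = 0.8647.
Type II error: β = 1 − power = 1 − 0.8647 = 0.1353.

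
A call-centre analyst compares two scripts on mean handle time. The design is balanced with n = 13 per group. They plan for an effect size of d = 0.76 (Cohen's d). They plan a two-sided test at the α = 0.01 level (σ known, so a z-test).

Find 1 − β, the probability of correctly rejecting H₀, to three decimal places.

Noncentrality parameter: δ = d·√(n/2) = 0.76 × √(13/2) = 1.9376
Critical value for a two-sided test at α = 0.01: z_{α/2} = 2.576.
Power = Φ(δ − 2.576) + Φ(−δ − 2.576) = Φ(-0.638) + Φ(-4.513) = 0.2617 + 0.0000 = 0.2617.

Power ≈ 0.262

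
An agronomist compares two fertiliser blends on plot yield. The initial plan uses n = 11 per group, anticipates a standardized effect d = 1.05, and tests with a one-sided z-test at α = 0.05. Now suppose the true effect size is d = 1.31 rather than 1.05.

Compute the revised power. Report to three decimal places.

With d = 1.31: δ = d·√(n/2) = 1.31 × √(11/2) = 3.0722. Critical value z_{0.05} = 1.645.
Revised power = Φ(δ − 1.645) = Φ(1.427) = 0.9233.

Power ≈ 0.923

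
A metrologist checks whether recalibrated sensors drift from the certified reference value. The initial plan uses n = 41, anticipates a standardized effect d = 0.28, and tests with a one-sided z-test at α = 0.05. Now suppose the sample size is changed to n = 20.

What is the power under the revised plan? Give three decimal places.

Power ≈ 0.347

With n = 20: δ = d·√n = 0.28 × √20 = 1.2522. Critical value z_{0.05} = 1.645.
Revised power = Φ(δ − 1.645) = Φ(-0.393) = 0.3473.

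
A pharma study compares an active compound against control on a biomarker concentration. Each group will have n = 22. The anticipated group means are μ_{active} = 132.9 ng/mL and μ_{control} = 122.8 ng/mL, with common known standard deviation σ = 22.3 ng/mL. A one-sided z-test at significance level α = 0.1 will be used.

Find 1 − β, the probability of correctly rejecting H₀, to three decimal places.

Power ≈ 0.587

Standardized effect: d = |μ_{active} − μ_{control}| / σ = |132.9 − 122.8| / 22.3 = 0.4529
Noncentrality parameter: δ = d·√(n/2) = 0.4529 × √(22/2) = 1.5021
One-sided α = 0.1 → critical value z_{0.1} = 1.282.
Power = P(Z > 1.282 − δ) = Φ(0.221) = 0.5873.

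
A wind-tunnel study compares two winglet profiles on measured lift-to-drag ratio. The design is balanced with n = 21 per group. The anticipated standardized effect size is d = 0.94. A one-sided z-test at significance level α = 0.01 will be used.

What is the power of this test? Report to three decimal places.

Power ≈ 0.764

Noncentrality parameter: δ = d·√(n/2) = 0.94 × √(21/2) = 3.0459
Critical value for a one-sided test at α = 0.01: z_α = 2.326.
Power = Φ(δ − 2.326) = Φ(0.720) = 0.7641.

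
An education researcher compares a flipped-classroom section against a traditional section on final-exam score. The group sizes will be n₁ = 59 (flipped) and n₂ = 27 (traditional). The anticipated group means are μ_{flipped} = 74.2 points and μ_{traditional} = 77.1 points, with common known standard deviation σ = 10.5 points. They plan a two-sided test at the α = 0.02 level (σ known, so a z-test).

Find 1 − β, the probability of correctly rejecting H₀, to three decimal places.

Standardized effect: d = |μ_{flipped} − μ_{traditional}| / σ = |74.2 − 77.1| / 10.5 = 0.2762
Noncentrality parameter: δ = d / √(1/n₁ + 1/n₂) = 0.2762 / √(1/59 + 1/27) = 1.1887
Critical value for a two-sided test at α = 0.02: z_{α/2} = 2.326.
Power = Φ(δ − 2.326) + Φ(−δ − 2.326) = Φ(-1.138) + Φ(-3.515) = 0.1276 + 0.0002 = 0.1279.

Power ≈ 0.128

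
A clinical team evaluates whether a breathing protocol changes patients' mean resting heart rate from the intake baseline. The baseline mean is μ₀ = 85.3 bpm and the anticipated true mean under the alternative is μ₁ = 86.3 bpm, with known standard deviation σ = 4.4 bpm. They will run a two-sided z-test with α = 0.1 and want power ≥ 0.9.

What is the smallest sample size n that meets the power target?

Standardized effect: d = |μ₁ − μ₀| / σ = |86.3 − 85.3| / 4.4 = 0.2273
Set Φ(δ − 1.645) = 0.9; then δ − 1.645 = Φ⁻¹(0.9) = 1.282, giving δ = 2.926.
(For δ > 0 the lower-tail rejection region contributes negligibly to power, so the one-term inversion is standard.)
δ = d·√n ⇒ n = (δ/d)² = (2.926 / 0.2273)² = 165.80.
Round up to the next whole unit.

n = 166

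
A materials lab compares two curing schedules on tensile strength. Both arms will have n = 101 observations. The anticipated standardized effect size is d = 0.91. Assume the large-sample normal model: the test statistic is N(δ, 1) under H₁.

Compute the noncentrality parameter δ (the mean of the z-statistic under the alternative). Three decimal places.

δ ≈ 6.467

δ = d·√(n/2) = 0.91 × √(101/2) = 6.4668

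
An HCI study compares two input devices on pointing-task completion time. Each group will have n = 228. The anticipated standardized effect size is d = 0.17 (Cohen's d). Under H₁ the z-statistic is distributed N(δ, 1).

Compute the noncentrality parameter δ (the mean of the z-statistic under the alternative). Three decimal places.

δ ≈ 1.815

The noncentrality parameter scales effect size by the design's sample-size factor: δ = d·√(n/2) = 0.17 × √(228/2) = 1.8151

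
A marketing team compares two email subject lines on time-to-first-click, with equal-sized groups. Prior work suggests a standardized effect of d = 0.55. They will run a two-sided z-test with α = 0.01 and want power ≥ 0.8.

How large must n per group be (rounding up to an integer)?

Set Φ(δ − 2.576) = 0.8; then δ − 2.576 = Φ⁻¹(0.8) = 0.842, giving δ = 3.417.
(For δ > 0 the lower-tail rejection region contributes negligibly to power, so the one-term inversion is standard.)
δ = d·√(n/2) ⇒ n = 2(δ/d)² = 2 × (3.417 / 0.55)² = 77.22.
Round up to the next whole unit.

n = 78 per group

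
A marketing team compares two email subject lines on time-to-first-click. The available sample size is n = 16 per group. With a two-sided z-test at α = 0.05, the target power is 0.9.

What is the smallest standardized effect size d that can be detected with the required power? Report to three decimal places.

d ≈ 1.146

Required noncentrality: δ = z_{0.025} + z_{0.10} = 1.960 + 1.282 = 3.242.
(The second rejection-region term Φ(−δ − z_{α/2}) is negligible and dropped.)
δ = d·√(n/2) ⇒ d = δ/√(n/2) = 3.242/√(16/2) = 1.1460.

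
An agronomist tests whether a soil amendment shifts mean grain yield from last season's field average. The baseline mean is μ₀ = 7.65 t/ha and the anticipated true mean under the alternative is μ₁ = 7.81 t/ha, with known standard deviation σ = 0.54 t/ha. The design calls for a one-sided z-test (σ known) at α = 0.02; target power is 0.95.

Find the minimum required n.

n = 156

Standardized effect: d = |μ₁ − μ₀| / σ = |7.81 − 7.65| / 0.54 = 0.2963
Set Φ(δ − 2.054) = 0.95; then δ − 2.054 = Φ⁻¹(0.95) = 1.645, giving δ = 3.699.
δ = d·√n ⇒ n = (δ/d)² = (3.699 / 0.2963)² = 155.82.
Rounding up, n = 156.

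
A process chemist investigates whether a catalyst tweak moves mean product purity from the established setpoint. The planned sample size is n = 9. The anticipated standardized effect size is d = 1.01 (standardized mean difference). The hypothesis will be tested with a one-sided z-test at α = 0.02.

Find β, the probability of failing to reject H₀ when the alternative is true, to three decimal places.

Noncentrality parameter: δ = d·√n = 1.01 × √9 = 3.0300
One-sided α = 0.02 → critical value z_{0.02} = 2.054.
Power = P(Z > 2.054 − δ) = Φ(0.976) = 0.8355.
Type II error: β = 1 − power = 1 − 0.8355 = 0.1645.

β ≈ 0.164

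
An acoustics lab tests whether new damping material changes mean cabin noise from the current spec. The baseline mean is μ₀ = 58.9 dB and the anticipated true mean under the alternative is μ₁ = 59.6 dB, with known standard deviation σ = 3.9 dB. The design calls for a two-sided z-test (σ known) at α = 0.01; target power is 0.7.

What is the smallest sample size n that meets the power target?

n = 299

Standardized effect: d = |μ₁ − μ₀| / σ = |59.6 − 58.9| / 3.9 = 0.1795
Set Φ(δ − 2.576) = 0.7; then δ − 2.576 = Φ⁻¹(0.7) = 0.524, giving δ = 3.100.
(The Φ(−δ − z_{α/2}) term is vanishingly small for δ > 0 and is dropped in the standard sample-size formula.)
δ = d·√n ⇒ n = (δ/d)² = (3.100 / 0.1795)² = 298.35.
Rounding up, n = 299.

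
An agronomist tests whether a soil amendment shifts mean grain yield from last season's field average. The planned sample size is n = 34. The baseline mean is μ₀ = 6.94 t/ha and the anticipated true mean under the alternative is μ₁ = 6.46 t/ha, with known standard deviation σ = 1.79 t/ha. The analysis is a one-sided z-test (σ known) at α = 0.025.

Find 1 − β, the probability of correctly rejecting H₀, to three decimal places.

Standardized effect: d = |μ₁ − μ₀| / σ = |6.46 − 6.94| / 1.79 = 0.2682
Noncentrality parameter: δ = d·√n = 0.2682 × √34 = 1.5636
One-sided α = 0.025 → critical value z_{0.025} = 1.960.
Power = Φ(δ − 1.960) = Φ(-0.396) = 0.3459.

Power ≈ 0.346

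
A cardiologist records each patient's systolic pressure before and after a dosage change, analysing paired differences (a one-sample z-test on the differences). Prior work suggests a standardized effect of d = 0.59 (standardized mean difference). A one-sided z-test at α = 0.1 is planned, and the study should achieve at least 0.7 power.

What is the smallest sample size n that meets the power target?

n = 10

Set Φ(δ − 1.282) = 0.7; then δ − 1.282 = Φ⁻¹(0.7) = 0.524, giving δ = 1.806.
δ = d·√n ⇒ n = (δ/d)² = (1.806 / 0.59)² = 9.37.
Round up to the next whole unit.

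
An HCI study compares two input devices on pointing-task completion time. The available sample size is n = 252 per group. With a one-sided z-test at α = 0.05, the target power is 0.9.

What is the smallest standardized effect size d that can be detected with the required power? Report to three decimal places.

Required noncentrality: δ = z_{0.05} + z_{0.10} = 1.645 + 1.282 = 2.926.
δ = d·√(n/2) ⇒ d = δ/√(n/2) = 2.926/√(252/2) = 0.2607.

d ≈ 0.261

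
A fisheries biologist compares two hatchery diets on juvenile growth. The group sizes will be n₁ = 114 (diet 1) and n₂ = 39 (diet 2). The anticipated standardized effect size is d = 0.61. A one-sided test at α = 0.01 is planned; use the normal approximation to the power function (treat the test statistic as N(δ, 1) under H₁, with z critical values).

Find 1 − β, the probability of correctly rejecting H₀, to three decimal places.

Power ≈ 0.832

Noncentrality parameter: δ = d / √(1/n₁ + 1/n₂) = 0.61 / √(1/114 + 1/39) = 3.2883
Critical value for a one-sided test at α = 0.01: z_α = 2.326.
Power = P(Z > 2.326 − δ) = Φ(0.962) = 0.8320.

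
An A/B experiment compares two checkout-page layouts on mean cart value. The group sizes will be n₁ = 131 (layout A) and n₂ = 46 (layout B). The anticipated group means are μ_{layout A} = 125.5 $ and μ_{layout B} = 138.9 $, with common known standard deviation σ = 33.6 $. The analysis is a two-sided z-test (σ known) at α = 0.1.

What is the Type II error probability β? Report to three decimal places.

β ≈ 0.248

Standardized effect: d = |μ_{layout A} − μ_{layout B}| / σ = |125.5 − 138.9| / 33.6 = 0.3988
Noncentrality parameter: δ = d / √(1/n₁ + 1/n₂) = 0.3988 / √(1/131 + 1/46) = 2.3270
Critical value for a two-sided test at α = 0.1: z_{α/2} = 1.645.
Power = Φ(δ − 1.645) + Φ(−δ − 1.645) = Φ(0.682) + Φ(-3.972) = 0.7524 + 0.0000 = 0.7525.
Type II error: β = 1 − power = 1 − 0.7525 = 0.2475.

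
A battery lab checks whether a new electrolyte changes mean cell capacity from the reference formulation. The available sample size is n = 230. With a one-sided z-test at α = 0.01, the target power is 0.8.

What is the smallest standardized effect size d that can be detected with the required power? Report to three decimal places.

Need Φ(δ − 2.326) = 0.8, so δ = 2.326 + 0.842 = 3.168.
δ = d·√n ⇒ d = δ/√n = 3.168/√230 = 0.2089.

d ≈ 0.209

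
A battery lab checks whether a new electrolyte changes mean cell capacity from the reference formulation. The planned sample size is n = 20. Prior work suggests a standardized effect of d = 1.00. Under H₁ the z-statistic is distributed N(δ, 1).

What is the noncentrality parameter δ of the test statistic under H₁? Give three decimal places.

δ ≈ 4.472

The noncentrality parameter scales effect size by the design's sample-size factor: δ = d·√n = 1.00 × √20 = 4.4721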